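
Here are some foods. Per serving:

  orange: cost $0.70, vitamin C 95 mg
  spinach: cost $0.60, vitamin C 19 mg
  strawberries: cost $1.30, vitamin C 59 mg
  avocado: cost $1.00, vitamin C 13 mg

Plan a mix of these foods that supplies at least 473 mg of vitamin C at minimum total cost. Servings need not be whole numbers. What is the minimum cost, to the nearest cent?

Cost per mg of vitamin C: orange $0.0074, strawberries $0.0220, spinach $0.0316, avocado $0.0769.
With no serving limits, use only orange: 473 mg / 95 mg = 4.979 servings × $0.70 = $3.49.

$3.49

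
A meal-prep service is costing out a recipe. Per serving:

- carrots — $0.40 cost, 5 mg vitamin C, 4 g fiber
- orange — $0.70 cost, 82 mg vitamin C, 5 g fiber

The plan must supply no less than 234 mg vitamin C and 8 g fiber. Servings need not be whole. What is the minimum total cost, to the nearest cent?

Compare the cost at each extreme point of the feasible region.
carrots only: max(234/5, 8/4) = 46.8 servings → $18.72.
orange only: max(234/82, 8/5) = 2.854 servings → $2.00.
carrots + orange: intersection lies outside the first quadrant.
So the least-cost plan costs $2.00.

$2.00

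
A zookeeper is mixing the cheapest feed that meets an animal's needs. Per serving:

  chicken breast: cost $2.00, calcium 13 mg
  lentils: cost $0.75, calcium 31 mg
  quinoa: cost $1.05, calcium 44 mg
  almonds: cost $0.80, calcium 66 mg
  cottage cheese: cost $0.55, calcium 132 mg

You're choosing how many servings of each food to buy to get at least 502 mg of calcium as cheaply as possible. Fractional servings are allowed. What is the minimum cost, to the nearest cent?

$2.09

Cost per mg of calcium: cottage cheese $0.0042, almonds $0.0121, quinoa $0.0239, lentils $0.0242, chicken breast $0.1538.
With no serving limits, use only cottage cheese: 502 mg / 132 mg = 3.803 servings × $0.55 = $2.09.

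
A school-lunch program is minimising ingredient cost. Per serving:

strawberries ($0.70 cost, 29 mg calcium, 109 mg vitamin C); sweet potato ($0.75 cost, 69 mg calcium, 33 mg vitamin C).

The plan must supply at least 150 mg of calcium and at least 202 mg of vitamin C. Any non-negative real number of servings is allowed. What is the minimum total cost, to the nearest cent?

At the optimum either one food covers both requirements or two foods hit both targets exactly; no other combination can be cheaper.
strawberries only: max(150/29, 202/109) = 5.172 servings → $3.62.
sweet potato only: max(150/69, 202/33) = 6.121 servings → $4.59.
strawberries + sweet potato with both tight: 1.369 servings and 1.598 servings → $2.16.
The minimum over all feasible corners is $2.16.

$2.16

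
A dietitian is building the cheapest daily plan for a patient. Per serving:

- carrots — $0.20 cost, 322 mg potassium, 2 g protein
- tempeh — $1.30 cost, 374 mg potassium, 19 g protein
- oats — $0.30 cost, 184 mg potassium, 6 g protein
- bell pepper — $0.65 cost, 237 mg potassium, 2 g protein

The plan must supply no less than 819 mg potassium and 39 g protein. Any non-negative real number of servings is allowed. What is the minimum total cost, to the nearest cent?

carrots only: max(819/322, 39/2) = 19.5 servings → $3.90.
tempeh only: max(819/374, 39/19) = 2.19 servings → $2.85.
oats only: max(819/184, 39/6) = 6.5 servings → $1.95.
bell pepper only: max(819/237, 39/2) = 19.5 servings → $12.68.
carrots + tempeh with both tight: 0.1816 servings and 2.034 servings → $2.68.
carrots + oats with both targets exact would need a negative amount; discard.
carrots + bell pepper with both targets exact would need a negative amount; discard.
tempeh + oats with both tight: 1.807 servings and 0.7788 servings → $2.58.
tempeh + bell pepper with both tight: 2.025 servings and 0.2597 servings → $2.80.
oats + bell pepper: intersection lies outside the first quadrant.
So the least-cost plan costs $1.95.

$1.95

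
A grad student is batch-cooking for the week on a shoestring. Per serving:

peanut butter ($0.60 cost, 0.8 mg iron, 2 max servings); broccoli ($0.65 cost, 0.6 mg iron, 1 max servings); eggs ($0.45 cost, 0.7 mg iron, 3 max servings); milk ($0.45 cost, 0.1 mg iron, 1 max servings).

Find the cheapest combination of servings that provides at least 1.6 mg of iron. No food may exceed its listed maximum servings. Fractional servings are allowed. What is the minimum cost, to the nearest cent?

Cost per mg of iron: eggs $0.6429, peanut butter $0.7500, broccoli $1.0833, milk $4.5000.
Take 2.286 servings of eggs: +1.6 mg iron for $1.03 (total $1.03, still need 0.0 mg).
Filling from the cheapest source first is optimal under one linear minimum: $1.03.

$1.03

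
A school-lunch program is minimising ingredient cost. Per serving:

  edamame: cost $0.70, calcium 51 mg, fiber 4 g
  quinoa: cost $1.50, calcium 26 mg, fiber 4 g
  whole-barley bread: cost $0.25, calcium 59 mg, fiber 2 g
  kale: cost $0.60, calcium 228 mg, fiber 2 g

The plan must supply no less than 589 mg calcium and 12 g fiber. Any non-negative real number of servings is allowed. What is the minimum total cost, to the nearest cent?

edamame only: max(589/51, 12/4) = 11.55 servings → $8.08.
quinoa only: max(589/26, 12/4) = 22.65 servings → $33.98.
whole-barley bread only: max(589/59, 12/2) = 9.983 servings → $2.50.
kale only: max(589/228, 12/2) = 6 servings → $3.60.
edamame + quinoa with both targets exact would need a negative amount; discard.
edamame + whole-barley bread with both targets exact would need a negative amount; discard.
edamame + kale with both tight: 1.923 servings and 2.153 servings → $2.64.
quinoa + whole-barley bread with both targets exact would need a negative amount; discard.
quinoa + kale with both tight: 1.812 servings and 2.377 servings → $4.14.
whole-barley bread + kale with both tight: 4.609 servings and 1.391 servings → $1.99.
The minimum over all feasible corners is $1.99.

$1.99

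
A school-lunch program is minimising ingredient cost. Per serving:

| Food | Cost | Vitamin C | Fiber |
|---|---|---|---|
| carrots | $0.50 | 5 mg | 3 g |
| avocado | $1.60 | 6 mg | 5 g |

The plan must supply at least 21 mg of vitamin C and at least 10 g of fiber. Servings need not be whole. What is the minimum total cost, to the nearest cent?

$2.10

An LP optimum is at a vertex; with two nutrient constraints at most two foods are used. Check each candidate.
carrots only: max(21/5, 10/3) = 4.2 servings → $2.10.
avocado only: max(21/6, 10/5) = 3.5 servings → $5.60.
carrots + avocado with both targets exact would need a negative amount; discard.
The minimum over all feasible corners is $2.10.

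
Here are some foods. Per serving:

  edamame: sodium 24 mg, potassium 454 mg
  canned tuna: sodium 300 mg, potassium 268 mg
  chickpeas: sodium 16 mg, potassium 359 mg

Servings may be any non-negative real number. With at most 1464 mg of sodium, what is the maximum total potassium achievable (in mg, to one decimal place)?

Potassium per mg sodium: chickpeas 22.44, edamame 18.92, canned tuna 0.8933.
With no serving limits, spend the whole sodium allowance on chickpeas: 1464 mg / 16 mg × 359 mg = 32848.5 mg.

32848.5 mg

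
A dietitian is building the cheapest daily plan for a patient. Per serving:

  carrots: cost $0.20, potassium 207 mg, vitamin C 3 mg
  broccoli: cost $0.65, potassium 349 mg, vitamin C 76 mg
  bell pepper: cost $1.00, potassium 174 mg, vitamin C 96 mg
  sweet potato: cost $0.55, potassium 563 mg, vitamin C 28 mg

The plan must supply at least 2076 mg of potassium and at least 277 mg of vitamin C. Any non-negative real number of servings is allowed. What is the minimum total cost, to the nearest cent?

$2.94

Check every corner: each single food scaled to meet both minima, and each pair solved so both constraints bind.
carrots only: max(2076/207, 277/3) = 92.33 servings → $18.47.
broccoli only: max(2076/349, 277/76) = 5.948 servings → $3.87.
bell pepper only: max(2076/174, 277/96) = 11.93 servings → $11.93.
sweet potato only: max(2076/563, 277/28) = 9.893 servings → $5.44.
carrots + broccoli with both tight: 4.161 servings and 3.48 servings → $3.09.
carrots + bell pepper with both tight: 7.809 servings and 2.641 servings → $4.20.
carrots + sweet potato: intersection lies outside the first quadrant.
broccoli + bell pepper: the both-tight solution has a negative serving — not a feasible corner.
broccoli + sweet potato with both tight: 2.963 servings and 1.851 servings → $2.94.
bell pepper + sweet potato with both tight: 1.989 servings and 3.073 servings → $3.68.
Cheapest feasible corner: $2.94.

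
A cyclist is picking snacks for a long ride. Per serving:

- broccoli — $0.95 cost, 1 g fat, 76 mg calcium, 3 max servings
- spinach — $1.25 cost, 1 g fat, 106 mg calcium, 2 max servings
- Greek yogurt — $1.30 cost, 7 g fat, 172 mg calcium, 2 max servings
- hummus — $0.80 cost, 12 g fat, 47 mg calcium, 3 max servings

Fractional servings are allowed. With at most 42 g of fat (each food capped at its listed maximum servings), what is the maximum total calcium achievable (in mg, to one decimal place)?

874.1 mg

Calcium per g fat: spinach 106, broccoli 76, Greek yogurt 24.57, hummus 3.917.
Take 2 servings of spinach: uses 2 g fat, +212.0 mg calcium (running total 212.0 mg).
Take 3 servings of broccoli: uses 3 g fat, +228.0 mg calcium (running total 440.0 mg).
Take 2 servings of Greek yogurt: uses 14 g fat, +344.0 mg calcium (running total 784.0 mg).
Take 1.917 servings of hummus: uses 23 g fat, +90.1 mg calcium (running total 874.1 mg).
Filling greedily by calcium-per-g fat is optimal for one linear limit, giving 874.1 mg.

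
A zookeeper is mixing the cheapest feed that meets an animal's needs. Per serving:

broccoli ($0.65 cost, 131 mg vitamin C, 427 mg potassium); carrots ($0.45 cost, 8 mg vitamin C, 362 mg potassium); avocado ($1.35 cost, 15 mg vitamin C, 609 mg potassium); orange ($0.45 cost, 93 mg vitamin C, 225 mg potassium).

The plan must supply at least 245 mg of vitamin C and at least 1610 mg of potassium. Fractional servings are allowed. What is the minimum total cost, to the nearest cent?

The cheapest plan sits at a corner of the feasible region — with two constraints it uses at most two foods.
broccoli only: max(245/131, 1610/427) = 3.77 servings → $2.45.
carrots only: max(245/8, 1610/362) = 30.62 servings → $13.78.
avocado only: max(245/15, 1610/609) = 16.33 servings → $22.05.
orange only: max(245/93, 1610/225) = 7.156 servings → $3.22.
broccoli + carrots with both tight: 1.723 servings and 2.415 servings → $2.21.
broccoli + avocado with both tight: 1.704 servings and 1.449 servings → $3.06.
broccoli + orange: intersection lies outside the first quadrant.
carrots + avocado with both targets exact would need a negative amount; discard.
carrots + orange with both tight: 2.969 servings and 2.379 servings → $2.41.
avocado + orange with both tight: 1.776 servings and 2.348 servings → $3.45.
The minimum over all feasible corners is $2.21.

$2.21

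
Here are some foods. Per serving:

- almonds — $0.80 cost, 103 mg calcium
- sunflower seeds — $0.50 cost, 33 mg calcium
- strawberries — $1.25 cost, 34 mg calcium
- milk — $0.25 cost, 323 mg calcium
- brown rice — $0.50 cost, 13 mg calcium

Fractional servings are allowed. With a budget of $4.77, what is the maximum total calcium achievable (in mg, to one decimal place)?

6162.8 mg

Calcium per dollar: milk 1292, almonds 128.8, sunflower seeds 66, strawberries 27.2, brown rice 26.
With no serving limits, spend the whole cost allowance on milk: $4.77 / $0.25 × 323 mg = 6162.8 mg.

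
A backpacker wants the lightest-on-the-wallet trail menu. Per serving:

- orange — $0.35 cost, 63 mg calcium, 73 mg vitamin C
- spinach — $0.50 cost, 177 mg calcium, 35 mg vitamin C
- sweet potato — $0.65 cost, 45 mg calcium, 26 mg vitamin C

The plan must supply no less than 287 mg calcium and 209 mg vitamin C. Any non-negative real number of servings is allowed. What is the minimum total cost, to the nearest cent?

$1.24

Two binding constraints pin down two serving amounts, so the optimal mix uses at most two foods. The candidates are each food alone (scaled to the tighter of calcium/vitamin C) and each pair with both constraints tight.
orange only: max(287/63, 209/73) = 4.556 servings → $1.59.
spinach only: max(287/177, 209/35) = 5.971 servings → $2.99.
sweet potato only: max(287/45, 209/26) = 8.038 servings → $5.22.
orange + spinach with both tight: 2.515 servings and 0.7264 servings → $1.24.
orange + sweet potato with both tight: 1.18 servings and 4.726 servings → $3.48.
spinach + sweet potato with both targets exact would need a negative amount; discard.
The minimum over all feasible corners is $1.24.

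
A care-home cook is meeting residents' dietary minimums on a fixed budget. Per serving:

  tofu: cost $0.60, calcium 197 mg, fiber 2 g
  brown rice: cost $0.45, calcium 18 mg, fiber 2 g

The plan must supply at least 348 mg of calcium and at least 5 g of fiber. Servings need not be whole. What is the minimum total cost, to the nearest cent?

At the optimum either one food covers both requirements or two foods hit both targets exactly; no other combination can be cheaper.
tofu only: max(348/197, 5/2) = 2.5 servings → $1.50.
brown rice only: max(348/18, 5/2) = 19.33 servings → $8.70.
tofu + brown rice with both tight: 1.693 servings and 0.8073 servings → $1.38.
Cheapest feasible corner: $1.38.

$1.38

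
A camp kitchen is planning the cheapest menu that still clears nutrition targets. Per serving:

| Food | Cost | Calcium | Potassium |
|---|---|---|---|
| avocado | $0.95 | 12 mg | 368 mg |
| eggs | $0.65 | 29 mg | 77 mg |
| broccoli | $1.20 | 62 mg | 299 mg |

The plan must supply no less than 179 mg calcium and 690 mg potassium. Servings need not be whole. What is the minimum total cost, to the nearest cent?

avocado only: max(179/12, 690/368) = 14.92 servings → $14.17.
eggs only: max(179/29, 690/77) = 8.961 servings → $5.82.
broccoli only: max(179/62, 690/299) = 2.887 servings → $3.46.
avocado + eggs with both tight: 0.6388 servings and 5.908 servings → $4.45.
avocado + broccoli: intersection lies outside the first quadrant.
eggs + broccoli with both tight: 2.756 servings and 1.598 servings → $3.71.
The minimum over all feasible corners is $3.46.

$3.46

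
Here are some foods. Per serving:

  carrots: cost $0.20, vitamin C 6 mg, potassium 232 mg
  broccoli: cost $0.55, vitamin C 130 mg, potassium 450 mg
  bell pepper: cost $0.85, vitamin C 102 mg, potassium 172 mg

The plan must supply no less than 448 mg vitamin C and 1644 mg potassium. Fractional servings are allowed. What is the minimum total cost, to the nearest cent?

$1.97

An LP optimum is at a vertex; with two nutrient constraints at most two foods are used. Check each candidate.
carrots only: max(448/6, 1644/232) = 74.67 servings → $14.93.
broccoli only: max(448/130, 1644/450) = 3.653 servings → $2.01.
bell pepper only: max(448/102, 1644/172) = 9.558 servings → $8.12.
carrots + broccoli with both tight: 0.4414 servings and 3.426 servings → $1.97.
carrots + bell pepper with both tight: 4.005 servings and 4.157 servings → $4.33.
broccoli + bell pepper: the both-tight solution has a negative serving — not a feasible corner.
The minimum over all feasible corners is $1.97.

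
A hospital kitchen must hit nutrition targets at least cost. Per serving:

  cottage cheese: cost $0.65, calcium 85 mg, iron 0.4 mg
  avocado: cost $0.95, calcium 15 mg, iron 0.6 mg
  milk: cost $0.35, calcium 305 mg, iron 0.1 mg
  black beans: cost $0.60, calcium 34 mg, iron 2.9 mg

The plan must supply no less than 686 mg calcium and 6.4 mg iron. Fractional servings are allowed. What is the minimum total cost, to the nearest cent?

For a min-cost LP with two ≥-constraints, a basic feasible solution has at most two positive variables.
cottage cheese only: max(686/85, 6.4/0.4) = 16 servings → $10.40.
avocado only: max(686/15, 6.4/0.6) = 45.73 servings → $43.45.
milk only: max(686/305, 6.4/0.1) = 64 servings → $22.40.
black beans only: max(686/34, 6.4/2.9) = 20.18 servings → $12.11.
cottage cheese + avocado with both tight: 7.013 servings and 5.991 servings → $10.25.
cottage cheese + milk: intersection lies outside the first quadrant.
cottage cheese + black beans with both tight: 7.608 servings and 1.158 servings → $5.64.
avocado + milk with both tight: 10.38 servings and 1.739 servings → $10.47.
avocado + black beans: the both-tight solution has a negative serving — not a feasible corner.
milk + black beans with both tight: 2.011 servings and 2.138 servings → $1.99.
So the least-cost plan costs $1.99.

$1.99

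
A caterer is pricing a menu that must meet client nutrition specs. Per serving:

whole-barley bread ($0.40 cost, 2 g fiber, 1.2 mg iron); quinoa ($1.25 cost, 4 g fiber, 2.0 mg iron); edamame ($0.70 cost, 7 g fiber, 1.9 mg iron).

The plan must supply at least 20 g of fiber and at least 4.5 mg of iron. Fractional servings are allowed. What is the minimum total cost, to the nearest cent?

With two linear requirements the optimum uses one or two foods; enumerate the corners.
whole-barley bread only: max(20/2, 4.5/1.2) = 10 servings → $4.00.
quinoa only: max(20/4, 4.5/2.0) = 5 servings → $6.25.
edamame only: max(20/7, 4.5/1.9) = 2.857 servings → $2.00.
whole-barley bread + quinoa with both targets exact would need a negative amount; discard.
whole-barley bread + edamame with both targets exact would need a negative amount; discard.
quinoa + edamame: intersection lies outside the first quadrant.
So the least-cost plan costs $2.00.

$2.00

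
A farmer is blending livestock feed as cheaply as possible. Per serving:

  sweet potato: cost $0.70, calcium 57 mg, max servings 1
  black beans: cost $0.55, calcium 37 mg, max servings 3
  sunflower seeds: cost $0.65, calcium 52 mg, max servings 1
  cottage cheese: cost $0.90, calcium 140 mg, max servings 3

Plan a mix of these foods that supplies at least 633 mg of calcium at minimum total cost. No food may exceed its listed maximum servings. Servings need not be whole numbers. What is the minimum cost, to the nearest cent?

$5.60

Cost per mg of calcium: cottage cheese $0.0064, sweet potato $0.0123, sunflower seeds $0.0125, black beans $0.0149.
Take 3 servings of cottage cheese: +420.0 mg calcium for $2.70 (total $2.70, still need 213.0 mg).
Take 1 serving of sweet potato: +57.0 mg calcium for $0.70 (total $3.40, still need 156.0 mg).
Take 1 serving of sunflower seeds: +52.0 mg calcium for $0.65 (total $4.05, still need 104.0 mg).
Take 2.811 servings of black beans: +104.0 mg calcium for $1.55 (total $5.60, still need 0.0 mg).
Greedy by cheapest-per-mg is optimal for a single linear constraint, so the minimum cost is $5.60.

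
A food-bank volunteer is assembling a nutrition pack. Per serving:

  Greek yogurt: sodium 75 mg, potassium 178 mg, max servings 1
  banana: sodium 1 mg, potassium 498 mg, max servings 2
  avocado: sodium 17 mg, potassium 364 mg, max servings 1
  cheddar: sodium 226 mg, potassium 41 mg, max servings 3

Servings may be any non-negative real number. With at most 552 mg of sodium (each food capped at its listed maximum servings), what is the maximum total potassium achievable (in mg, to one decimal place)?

1621.1 mg

Potassium per mg sodium: banana 498, avocado 21.41, Greek yogurt 2.373, cheddar 0.1814.
Take 2 servings of banana: uses 2 mg sodium, +996.0 mg potassium (running total 996.0 mg).
Take 1 serving of avocado: uses 17 mg sodium, +364.0 mg potassium (running total 1360.0 mg).
Take 1 serving of Greek yogurt: uses 75 mg sodium, +178.0 mg potassium (running total 1538.0 mg).
Take 2.027 servings of cheddar: uses 458 mg sodium, +83.1 mg potassium (running total 1621.1 mg).
Greedy by best ratio exhausts the sodium allowance optimally: 1621.1 mg.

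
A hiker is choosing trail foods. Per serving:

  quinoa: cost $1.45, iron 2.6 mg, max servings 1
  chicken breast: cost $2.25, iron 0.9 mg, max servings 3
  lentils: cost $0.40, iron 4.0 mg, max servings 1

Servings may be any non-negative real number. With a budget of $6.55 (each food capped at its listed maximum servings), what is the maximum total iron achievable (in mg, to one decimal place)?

Iron per dollar: lentils 10, quinoa 1.793, chicken breast 0.4.
Take 1 serving of lentils: spends $0.40, +4.0 mg iron (running total 4.0 mg).
Take 1 serving of quinoa: spends $1.45, +2.6 mg iron (running total 6.6 mg).
Take 2.089 servings of chicken breast: spends $4.70, +1.9 mg iron (running total 8.5 mg).
Filling greedily by iron-per-dollar is optimal for one linear limit, giving 8.5 mg.

8.5 mg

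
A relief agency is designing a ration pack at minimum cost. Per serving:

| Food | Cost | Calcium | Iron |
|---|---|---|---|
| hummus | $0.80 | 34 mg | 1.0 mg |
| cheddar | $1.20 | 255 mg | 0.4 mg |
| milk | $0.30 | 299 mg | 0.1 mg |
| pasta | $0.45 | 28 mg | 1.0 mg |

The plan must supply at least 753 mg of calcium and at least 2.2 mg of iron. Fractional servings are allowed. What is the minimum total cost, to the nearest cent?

$1.59

The cheapest plan sits at a corner of the feasible region — with two constraints it uses at most two foods.
hummus only: max(753/34, 2.2/1.0) = 22.15 servings → $17.72.
cheddar only: max(753/255, 2.2/0.4) = 5.5 servings → $6.60.
milk only: max(753/299, 2.2/0.1) = 22 servings → $6.60.
pasta only: max(753/28, 2.2/1.0) = 26.89 servings → $12.10.
hummus + cheddar with both tight: 1.076 servings and 2.809 servings → $4.23.
hummus + milk with both tight: 1.971 servings and 2.294 servings → $2.26.
hummus + pasta: intersection lies outside the first quadrant.
cheddar + milk with both targets exact would need a negative amount; discard.
cheddar + pasta with both tight: 2.836 servings and 1.066 servings → $3.88.
milk + pasta with both tight: 2.334 servings and 1.967 servings → $1.59.
Cheapest feasible corner: $1.59.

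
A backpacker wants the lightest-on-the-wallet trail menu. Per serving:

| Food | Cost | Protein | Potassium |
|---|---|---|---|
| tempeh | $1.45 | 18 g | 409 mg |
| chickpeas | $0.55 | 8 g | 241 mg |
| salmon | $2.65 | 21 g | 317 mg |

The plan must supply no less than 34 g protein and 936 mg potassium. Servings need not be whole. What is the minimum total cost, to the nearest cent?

Check every corner: each single food scaled to meet both minima, and each pair solved so both constraints bind.
tempeh only: max(34/18, 936/409) = 2.289 servings → $3.32.
chickpeas only: max(34/8, 936/241) = 4.25 servings → $2.34.
salmon only: max(34/21, 936/317) = 2.953 servings → $7.82.
tempeh + chickpeas with both tight: 0.6623 servings and 2.76 servings → $2.48.
tempeh + salmon with both targets exact would need a negative amount; discard.
chickpeas + salmon with both tight: 3.516 servings and 0.2796 servings → $2.67.
So the least-cost plan costs $2.34.

$2.34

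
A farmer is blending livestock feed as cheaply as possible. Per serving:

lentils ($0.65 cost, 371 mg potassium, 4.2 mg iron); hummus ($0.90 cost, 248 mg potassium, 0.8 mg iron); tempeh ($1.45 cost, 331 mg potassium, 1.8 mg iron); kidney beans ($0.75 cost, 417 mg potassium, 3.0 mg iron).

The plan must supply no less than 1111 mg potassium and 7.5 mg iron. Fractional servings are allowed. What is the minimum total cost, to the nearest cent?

$1.95

At the optimum either one food covers both requirements or two foods hit both targets exactly; no other combination can be cheaper.
lentils only: max(1111/371, 7.5/4.2) = 2.995 servings → $1.95.
hummus only: max(1111/248, 7.5/0.8) = 9.375 servings → $8.44.
tempeh only: max(1111/331, 7.5/1.8) = 4.167 servings → $6.04.
kidney beans only: max(1111/417, 7.5/3.0) = 2.664 servings → $2.00.
lentils + hummus with both tight: 1.304 servings and 2.529 servings → $3.12.
lentils + tempeh with both tight: 0.6682 servings and 2.608 servings → $4.22.
lentils + kidney beans: the both-tight solution has a negative serving — not a feasible corner.
hummus + tempeh: the both-tight solution has a negative serving — not a feasible corner.
hummus + kidney beans with both tight: 0.5007 servings and 2.366 servings → $2.23.
tempeh + kidney beans with both tight: 0.8478 servings and 1.991 servings → $2.72.
Cheapest feasible corner: $1.95.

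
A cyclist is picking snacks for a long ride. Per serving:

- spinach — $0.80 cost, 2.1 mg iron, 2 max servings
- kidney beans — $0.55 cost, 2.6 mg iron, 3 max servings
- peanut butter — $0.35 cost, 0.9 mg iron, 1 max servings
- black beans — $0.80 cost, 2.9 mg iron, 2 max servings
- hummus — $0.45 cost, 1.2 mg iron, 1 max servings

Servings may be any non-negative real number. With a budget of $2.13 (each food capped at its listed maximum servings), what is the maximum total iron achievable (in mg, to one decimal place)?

Iron per dollar: kidney beans 4.727, black beans 3.625, hummus 2.667, spinach 2.625, peanut butter 2.571.
Take 3 servings of kidney beans: spends $1.65, +7.8 mg iron (running total 7.8 mg).
Take 0.6 servings of black beans: spends $0.48, +1.7 mg iron (running total 9.5 mg).
Filling greedily by iron-per-dollar is optimal for one linear limit, giving 9.5 mg.

9.5 mg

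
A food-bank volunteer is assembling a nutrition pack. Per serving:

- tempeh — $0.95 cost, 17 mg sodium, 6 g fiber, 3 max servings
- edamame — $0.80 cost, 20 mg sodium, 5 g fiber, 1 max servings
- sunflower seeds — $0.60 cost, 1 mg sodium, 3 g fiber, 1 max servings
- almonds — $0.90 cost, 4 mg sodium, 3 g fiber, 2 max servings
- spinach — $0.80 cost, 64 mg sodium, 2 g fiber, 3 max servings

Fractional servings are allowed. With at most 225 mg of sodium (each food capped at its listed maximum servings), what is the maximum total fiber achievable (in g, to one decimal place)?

Fiber per mg sodium: sunflower seeds 3, almonds 0.75, tempeh 0.3529, edamame 0.25, spinach 0.03125.
Take 1 serving of sunflower seeds: uses 1 mg sodium, +3.0 g fiber (running total 3.0 g).
Take 2 servings of almonds: uses 8 mg sodium, +6.0 g fiber (running total 9.0 g).
Take 3 servings of tempeh: uses 51 mg sodium, +18.0 g fiber (running total 27.0 g).
Take 1 serving of edamame: uses 20 mg sodium, +5.0 g fiber (running total 32.0 g).
Take 2.266 servings of spinach: uses 145 mg sodium, +4.5 g fiber (running total 36.5 g).
Filling greedily by fiber-per-mg sodium is optimal for one linear limit, giving 36.5 g.

36.5 g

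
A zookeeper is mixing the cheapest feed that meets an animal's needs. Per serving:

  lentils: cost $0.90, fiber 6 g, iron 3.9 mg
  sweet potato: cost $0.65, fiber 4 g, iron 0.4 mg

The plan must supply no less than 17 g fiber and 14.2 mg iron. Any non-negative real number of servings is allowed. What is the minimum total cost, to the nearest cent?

Compare the cost at each extreme point of the feasible region.
lentils only: max(17/6, 14.2/3.9) = 3.641 servings → $3.28.
sweet potato only: max(17/4, 14.2/0.4) = 35.5 servings → $23.07.
lentils + sweet potato: intersection lies outside the first quadrant.
The minimum over all feasible corners is $3.28.

$3.28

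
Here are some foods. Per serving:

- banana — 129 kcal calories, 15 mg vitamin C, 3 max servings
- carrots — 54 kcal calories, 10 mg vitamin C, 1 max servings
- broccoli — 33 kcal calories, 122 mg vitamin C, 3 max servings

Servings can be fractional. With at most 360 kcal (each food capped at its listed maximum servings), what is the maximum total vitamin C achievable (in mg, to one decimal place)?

Vitamin C per kcal: broccoli 3.697, carrots 0.1852, banana 0.1163.
Take 3 servings of broccoli: uses 99 kcal, +366.0 mg vitamin C (running total 366.0 mg).
Take 1 serving of carrots: uses 54 kcal, +10.0 mg vitamin C (running total 376.0 mg).
Take 1.605 servings of banana: uses 207 kcal, +24.1 mg vitamin C (running total 400.1 mg).
Filling greedily by vitamin C-per-kcal is optimal for one linear limit, giving 400.1 mg.

400.1 mg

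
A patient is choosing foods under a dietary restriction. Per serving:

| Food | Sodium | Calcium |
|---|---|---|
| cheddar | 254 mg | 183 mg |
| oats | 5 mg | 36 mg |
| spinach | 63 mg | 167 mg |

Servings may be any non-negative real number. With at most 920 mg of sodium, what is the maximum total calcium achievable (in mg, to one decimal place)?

Calcium per mg sodium: oats 7.2, spinach 2.651, cheddar 0.7205.
With no serving limits, spend the whole sodium allowance on oats: 920 mg / 5 mg × 36 mg = 6624.0 mg.

6624.0 mg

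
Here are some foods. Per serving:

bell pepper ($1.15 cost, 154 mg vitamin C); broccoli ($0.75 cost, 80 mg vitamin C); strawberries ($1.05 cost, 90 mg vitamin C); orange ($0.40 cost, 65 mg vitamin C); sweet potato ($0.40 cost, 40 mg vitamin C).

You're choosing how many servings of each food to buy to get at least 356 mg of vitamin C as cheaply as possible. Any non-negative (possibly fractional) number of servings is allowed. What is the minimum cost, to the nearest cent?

$2.19

Cost per mg of vitamin C: orange $0.0062, bell pepper $0.0075, broccoli $0.0094, sweet potato $0.0100, strawberries $0.0117.
With no serving limits, use only orange: 356 mg / 65 mg = 5.477 servings × $0.40 = $2.19.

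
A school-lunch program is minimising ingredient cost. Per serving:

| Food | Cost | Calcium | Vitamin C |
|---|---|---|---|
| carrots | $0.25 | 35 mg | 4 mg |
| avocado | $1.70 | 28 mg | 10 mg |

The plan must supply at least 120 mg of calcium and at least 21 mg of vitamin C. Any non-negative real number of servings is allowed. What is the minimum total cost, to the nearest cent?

Compare the cost at each extreme point of the feasible region.
carrots only: max(120/35, 21/4) = 5.25 servings → $1.31.
avocado only: max(120/28, 21/10) = 4.286 servings → $7.29.
carrots + avocado with both tight: 2.571 servings and 1.071 servings → $2.46.
So the least-cost plan costs $1.31.

$1.31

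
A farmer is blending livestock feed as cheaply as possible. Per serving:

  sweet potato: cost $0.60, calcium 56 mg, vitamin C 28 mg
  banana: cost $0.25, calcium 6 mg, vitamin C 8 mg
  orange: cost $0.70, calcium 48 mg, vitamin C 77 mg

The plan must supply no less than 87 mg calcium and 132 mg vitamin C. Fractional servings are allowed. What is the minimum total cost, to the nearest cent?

$1.24

With two linear requirements the optimum uses one or two foods; enumerate the corners.
sweet potato only: max(87/56, 132/28) = 4.714 servings → $2.83.
banana only: max(87/6, 132/8) = 16.5 servings → $4.12.
orange only: max(87/48, 132/77) = 1.812 servings → $1.27.
sweet potato + banana with both targets exact would need a negative amount; discard.
sweet potato + orange with both tight: 0.1223 servings and 1.67 servings → $1.24.
banana + orange with both tight: 4.654 servings and 1.231 servings → $2.02.
The minimum over all feasible corners is $1.24.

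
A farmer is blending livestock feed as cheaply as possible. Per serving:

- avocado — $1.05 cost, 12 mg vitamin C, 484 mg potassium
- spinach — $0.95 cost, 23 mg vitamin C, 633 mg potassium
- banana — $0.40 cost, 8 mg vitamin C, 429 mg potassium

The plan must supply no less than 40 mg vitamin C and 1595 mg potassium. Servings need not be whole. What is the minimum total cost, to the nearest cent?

$1.82

This is a tiny linear program; its minimum lies at a vertex of the feasible set. List the vertices and price them.
avocado only: max(40/12, 1595/484) = 3.333 servings → $3.50.
spinach only: max(40/23, 1595/633) = 2.52 servings → $2.39.
banana only: max(40/8, 1595/429) = 5 servings → $2.00.
avocado + spinach with both tight: 3.214 servings and 0.06222 servings → $3.43.
avocado + banana: intersection lies outside the first quadrant.
spinach + banana with both tight: 0.9161 servings and 2.366 servings → $1.82.
The minimum over all feasible corners is $1.82.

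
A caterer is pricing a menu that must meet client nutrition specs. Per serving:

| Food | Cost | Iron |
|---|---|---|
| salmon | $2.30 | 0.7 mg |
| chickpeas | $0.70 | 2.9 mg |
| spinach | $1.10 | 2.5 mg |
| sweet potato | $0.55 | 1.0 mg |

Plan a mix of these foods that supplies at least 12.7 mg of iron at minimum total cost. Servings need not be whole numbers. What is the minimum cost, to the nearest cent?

$3.07

Cost per mg of iron: chickpeas $0.2414, spinach $0.4400, sweet potato $0.5500, salmon $3.2857.
With no serving limits, use only chickpeas: 12.7 mg / 2.9 mg = 4.379 servings × $0.70 = $3.07.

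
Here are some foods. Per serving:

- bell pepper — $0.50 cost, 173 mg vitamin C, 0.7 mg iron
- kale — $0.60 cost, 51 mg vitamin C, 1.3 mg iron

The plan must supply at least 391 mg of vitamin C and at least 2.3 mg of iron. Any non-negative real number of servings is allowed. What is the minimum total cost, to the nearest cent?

Check every corner: each single food scaled to meet both minima, and each pair solved so both constraints bind.
bell pepper only: max(391/173, 2.3/0.7) = 3.286 servings → $1.64.
kale only: max(391/51, 2.3/1.3) = 7.667 servings → $4.60.
bell pepper + kale with both tight: 2.067 servings and 0.6564 servings → $1.43.
So the least-cost plan costs $1.43.

$1.43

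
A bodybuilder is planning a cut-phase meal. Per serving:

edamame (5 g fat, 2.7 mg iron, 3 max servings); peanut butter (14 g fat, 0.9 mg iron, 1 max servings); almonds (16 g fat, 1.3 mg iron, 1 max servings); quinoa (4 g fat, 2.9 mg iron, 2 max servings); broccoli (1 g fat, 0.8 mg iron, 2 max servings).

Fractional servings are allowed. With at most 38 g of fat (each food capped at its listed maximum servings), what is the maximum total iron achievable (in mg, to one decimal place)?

Iron per g fat: broccoli 0.8, quinoa 0.725, edamame 0.54, almonds 0.08125, peanut butter 0.06429.
Take 2 servings of broccoli: uses 2 g fat, +1.6 mg iron (running total 1.6 mg).
Take 2 servings of quinoa: uses 8 g fat, +5.8 mg iron (running total 7.4 mg).
Take 3 servings of edamame: uses 15 g fat, +8.1 mg iron (running total 15.5 mg).
Take 0.8125 servings of almonds: uses 13 g fat, +1.1 mg iron (running total 16.6 mg).
Greedy by best ratio exhausts the fat allowance optimally: 16.6 mg.

16.6 mg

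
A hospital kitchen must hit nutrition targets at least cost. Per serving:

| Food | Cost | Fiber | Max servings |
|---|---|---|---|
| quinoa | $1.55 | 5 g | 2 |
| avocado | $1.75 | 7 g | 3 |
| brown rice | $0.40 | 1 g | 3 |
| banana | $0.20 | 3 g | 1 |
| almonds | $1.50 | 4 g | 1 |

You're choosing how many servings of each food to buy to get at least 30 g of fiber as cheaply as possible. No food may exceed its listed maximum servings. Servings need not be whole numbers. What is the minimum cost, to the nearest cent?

Cost per g of fiber: banana $0.0667, avocado $0.2500, quinoa $0.3100, almonds $0.3750, brown rice $0.4000.
Take 1 serving of banana: +3.0 g fiber for $0.20 (total $0.20, still need 27.0 g).
Take 3 servings of avocado: +21.0 g fiber for $5.25 (total $5.45, still need 6.0 g).
Take 1.2 servings of quinoa: +6.0 g fiber for $1.86 (total $7.31, still need 0.0 g).
Greedy by cheapest-per-g is optimal for a single linear constraint, so the minimum cost is $7.31.

$7.31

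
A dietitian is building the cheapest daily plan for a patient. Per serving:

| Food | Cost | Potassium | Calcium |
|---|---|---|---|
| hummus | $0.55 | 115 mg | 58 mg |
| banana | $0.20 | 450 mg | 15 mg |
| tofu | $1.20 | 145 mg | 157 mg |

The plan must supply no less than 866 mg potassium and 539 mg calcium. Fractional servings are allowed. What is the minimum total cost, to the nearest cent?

An LP optimum is at a vertex; with two nutrient constraints at most two foods are used. Check each candidate.
hummus only: max(866/115, 539/58) = 9.293 servings → $5.11.
banana only: max(866/450, 539/15) = 35.93 servings → $7.19.
tofu only: max(866/145, 539/157) = 5.972 servings → $7.17.
hummus + banana: intersection lies outside the first quadrant.
hummus + tofu with both tight: 5.993 servings and 1.219 servings → $4.76.
banana + tofu with both tight: 0.8442 servings and 3.352 servings → $4.19.
The minimum over all feasible corners is $4.19.

$4.19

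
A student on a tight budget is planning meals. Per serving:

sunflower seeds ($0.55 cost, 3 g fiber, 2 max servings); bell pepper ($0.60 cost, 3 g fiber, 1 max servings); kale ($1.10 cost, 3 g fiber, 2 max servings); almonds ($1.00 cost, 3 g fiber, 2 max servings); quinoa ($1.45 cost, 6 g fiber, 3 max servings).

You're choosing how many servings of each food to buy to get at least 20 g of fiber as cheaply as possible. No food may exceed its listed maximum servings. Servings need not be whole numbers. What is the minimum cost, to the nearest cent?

$4.36

Cost per g of fiber: sunflower seeds $0.1833, bell pepper $0.2000, quinoa $0.2417, almonds $0.3333, kale $0.3667.
Take 2 servings of sunflower seeds: +6.0 g fiber for $1.10 (total $1.10, still need 14.0 g).
Take 1 serving of bell pepper: +3.0 g fiber for $0.60 (total $1.70, still need 11.0 g).
Take 1.833 servings of quinoa: +11.0 g fiber for $2.66 (total $4.36, still need 0.0 g).
Greedy by cheapest-per-g is optimal for a single linear constraint, so the minimum cost is $4.36.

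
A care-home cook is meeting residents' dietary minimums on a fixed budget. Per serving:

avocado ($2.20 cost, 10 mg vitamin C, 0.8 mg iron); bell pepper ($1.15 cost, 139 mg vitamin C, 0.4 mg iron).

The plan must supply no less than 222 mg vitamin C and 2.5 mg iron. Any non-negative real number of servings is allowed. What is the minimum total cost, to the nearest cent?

$6.95

A basic optimal solution has at most two foods positive. Try each food alone and each pair with both targets met exactly.
avocado only: max(222/10, 2.5/0.8) = 22.2 servings → $48.84.
bell pepper only: max(222/139, 2.5/0.4) = 6.25 servings → $7.19.
avocado + bell pepper with both tight: 2.413 servings and 1.424 servings → $6.95.
So the least-cost plan costs $6.95.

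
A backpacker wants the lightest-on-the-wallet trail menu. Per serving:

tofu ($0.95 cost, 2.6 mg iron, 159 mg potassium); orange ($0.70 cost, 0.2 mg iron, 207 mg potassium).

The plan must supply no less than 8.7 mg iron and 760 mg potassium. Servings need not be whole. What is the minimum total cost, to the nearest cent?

$3.91

tofu only: max(8.7/2.6, 760/159) = 4.78 servings → $4.54.
orange only: max(8.7/0.2, 760/207) = 43.5 servings → $30.45.
tofu + orange with both tight: 3.256 servings and 1.17 servings → $3.91.
The minimum over all feasible corners is $3.91.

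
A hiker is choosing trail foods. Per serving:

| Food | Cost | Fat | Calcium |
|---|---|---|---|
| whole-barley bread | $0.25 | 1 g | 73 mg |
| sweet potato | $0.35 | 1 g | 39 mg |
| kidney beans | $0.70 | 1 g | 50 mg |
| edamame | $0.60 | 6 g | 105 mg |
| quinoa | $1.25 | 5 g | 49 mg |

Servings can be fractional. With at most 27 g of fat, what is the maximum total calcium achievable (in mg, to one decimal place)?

Calcium per g fat: whole-barley bread 73, kidney beans 50, sweet potato 39, edamame 17.5, quinoa 9.8.
With no serving limits, spend the whole fat allowance on whole-barley bread: 27 g / 1 g × 73 mg = 1971.0 mg.

1971.0 mg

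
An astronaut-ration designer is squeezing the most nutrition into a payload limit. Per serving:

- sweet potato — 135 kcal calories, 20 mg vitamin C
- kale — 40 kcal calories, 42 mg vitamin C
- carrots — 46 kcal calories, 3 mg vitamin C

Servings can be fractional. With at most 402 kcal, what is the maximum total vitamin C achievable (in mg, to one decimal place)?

422.1 mg

Vitamin C per kcal: kale 1.05, sweet potato 0.1481, carrots 0.06522.
With no serving limits, spend the whole calories allowance on kale: 402 kcal / 40 kcal × 42 mg = 422.1 mg.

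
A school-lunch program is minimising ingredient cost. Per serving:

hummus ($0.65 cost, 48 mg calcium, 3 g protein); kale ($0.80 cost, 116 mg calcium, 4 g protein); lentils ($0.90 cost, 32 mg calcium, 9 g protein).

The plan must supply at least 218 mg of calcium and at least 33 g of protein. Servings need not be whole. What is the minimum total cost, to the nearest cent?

$3.70

hummus only: max(218/48, 33/3) = 11 servings → $7.15.
kale only: max(218/116, 33/4) = 8.25 servings → $6.60.
lentils only: max(218/32, 33/9) = 6.812 servings → $6.13.
hummus + kale with both targets exact would need a negative amount; discard.
hummus + lentils with both tight: 2.696 servings and 2.768 servings → $4.24.
kale + lentils with both tight: 0.9891 servings and 3.227 servings → $3.70.
Cheapest feasible corner: $3.70.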